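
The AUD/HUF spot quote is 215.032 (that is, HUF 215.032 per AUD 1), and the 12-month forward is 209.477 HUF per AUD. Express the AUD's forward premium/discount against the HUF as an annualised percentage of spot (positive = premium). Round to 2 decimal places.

-2.58%

T = 1 year.
(F − S)/S = (209.477 − 215.032)/215.032 = -0.0258334.
Per annum: -0.0258334 / 1 = -0.025833 = -2.58%.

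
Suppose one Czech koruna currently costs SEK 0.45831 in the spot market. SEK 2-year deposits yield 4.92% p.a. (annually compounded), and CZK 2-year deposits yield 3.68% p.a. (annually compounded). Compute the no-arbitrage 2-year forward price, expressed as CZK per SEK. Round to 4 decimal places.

2.1307

T = 2 years.
SEK accumulates by (1 + 0.0492)^2 = 1.1008206.
CZK growth factor: (1 + 0.0368)^2 = 1.0749542.
Forward (SEK per CZK) = 0.45831 × 1.1008206 / 1.0749542 = 0.4693382.
Quoted the other way: 1/0.4693382 = 2.1307 CZK per SEK.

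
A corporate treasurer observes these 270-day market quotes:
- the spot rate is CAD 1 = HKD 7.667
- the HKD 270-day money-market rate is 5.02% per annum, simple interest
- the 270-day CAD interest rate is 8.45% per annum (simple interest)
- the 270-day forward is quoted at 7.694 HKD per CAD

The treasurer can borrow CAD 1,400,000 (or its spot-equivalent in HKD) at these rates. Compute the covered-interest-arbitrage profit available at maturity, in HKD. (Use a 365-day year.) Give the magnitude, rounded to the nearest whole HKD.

HKD 312,507

T = 270/365 years.
Route A — deposit CAD, sell forward: 1,400,000 × 1.0625068493 × 7.694 = HKD 11,444,898.78.
Route B — convert at spot, deposit HKD: 1,400,000 × 7.667 × 1.0371342466 = HKD 11,132,391.58.
The quoted forward overvalues CAD, so borrow HKD, buy CAD at spot, deposit the CAD at 8.45%, and sell the proceeds forward at 7.694.
Arbitrage profit = |11,444,898.78 − 11,132,391.58| = HKD 312,507.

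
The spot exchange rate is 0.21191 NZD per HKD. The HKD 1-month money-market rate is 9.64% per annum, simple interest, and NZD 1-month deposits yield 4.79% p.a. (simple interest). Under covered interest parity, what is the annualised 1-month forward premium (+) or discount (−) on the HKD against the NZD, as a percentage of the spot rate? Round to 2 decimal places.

-4.81%

T = 1/12 years.
CIP forward (NZD per HKD) = 0.21191 × 1.0039917/1.0080333 = 0.21106037.
Annualised premium = (F − S)/S × (1/T) = (0.21106037 − 0.21191)/0.21191 ÷ (1/12) = -4.81%.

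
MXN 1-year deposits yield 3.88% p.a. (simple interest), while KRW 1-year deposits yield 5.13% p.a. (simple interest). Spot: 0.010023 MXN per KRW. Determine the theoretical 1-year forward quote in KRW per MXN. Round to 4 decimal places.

T = 1 year.
Growth of 1 MXN over T: 1 + 0.0388×1 = 1.038800.
Growth of 1 KRW over T: 1 + 0.0513×1 = 1.051300.
CIP: F = S · (grow MXN)/(grow KRW) = 0.010023 × 1.038800/1.051300 = 0.00990382612 MXN per KRW.
Quoted the other way: 1/0.00990382612 = 100.9711 KRW per MXN.

100.9711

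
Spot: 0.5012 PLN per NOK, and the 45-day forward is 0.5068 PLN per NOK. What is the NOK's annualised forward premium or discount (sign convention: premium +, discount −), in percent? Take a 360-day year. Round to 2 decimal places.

+8.94%

T = 45/360 years.
NOK trades forward at +1.11732% vs spot over the period.
Per annum: 0.0111732 / (45/360) = 0.089386 = 8.94%.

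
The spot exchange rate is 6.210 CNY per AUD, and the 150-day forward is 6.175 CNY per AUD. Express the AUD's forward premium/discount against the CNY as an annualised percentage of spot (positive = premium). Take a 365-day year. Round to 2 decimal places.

T = 150/365 years.
(F − S)/S = (6.175 − 6.21)/6.21 = -0.0056361.
Annualise by dividing by T: -0.0056361 / (150/365) = -0.013715 → -1.37%.

-1.37%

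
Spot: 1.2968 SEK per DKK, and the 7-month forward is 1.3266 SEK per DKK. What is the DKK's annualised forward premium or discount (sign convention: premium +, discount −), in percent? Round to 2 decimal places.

T = 7/12 years.
(F − S)/S = (1.3266 − 1.2968)/1.2968 = 0.0229796.
Annualise by dividing by T: 0.0229796 / (7/12) = 0.039394 → 3.94%.

+3.94%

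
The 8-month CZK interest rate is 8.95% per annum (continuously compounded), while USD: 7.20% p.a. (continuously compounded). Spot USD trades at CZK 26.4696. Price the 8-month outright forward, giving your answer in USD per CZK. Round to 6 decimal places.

0.037341

T = 8/12 years.
Growth of 1 CZK over T: e^(0.0895×8/12) = 1.0614827.
USD accumulates by e^(0.0720×8/12) = 1.0491707.
So F = 26.4696 × 1.0614827 / 1.0491707 = 26.78022 (CZK/USD).
Invert for USD per CZK: 1 / 26.78022 = 0.037341.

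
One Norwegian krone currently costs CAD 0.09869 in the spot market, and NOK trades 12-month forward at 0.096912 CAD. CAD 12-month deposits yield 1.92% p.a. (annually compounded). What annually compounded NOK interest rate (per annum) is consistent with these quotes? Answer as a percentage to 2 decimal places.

3.79%

T = 1 year.
F/S = 0.096912/0.09869 = 0.9819840 = (growth of CAD) / (growth of NOK).
CAD growth factor: (1 + 0.0192)^1 = 1.019200.
Hence g_NOK = 1.0378988.
r = 1.0378988^(1/1) − 1 = 0.037899 → 3.79%.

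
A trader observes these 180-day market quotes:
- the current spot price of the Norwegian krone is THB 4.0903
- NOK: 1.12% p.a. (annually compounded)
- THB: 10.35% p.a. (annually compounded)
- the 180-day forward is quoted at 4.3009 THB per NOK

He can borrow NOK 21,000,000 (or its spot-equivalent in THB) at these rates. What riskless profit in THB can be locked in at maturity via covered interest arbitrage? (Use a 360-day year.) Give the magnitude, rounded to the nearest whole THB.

THB 591,269

T = 180/360 years.
Invest the NOK and cover forward: 21,000,000 × 1.0055844072 × 4.3009 = THB 90,823,277.52.
Convert at spot and invest in THB: 21,000,000 × 4.0903 × 1.0504760825 = THB 90,232,008.73.
The quoted forward overvalues NOK, so borrow THB, buy NOK at spot, deposit the NOK at 1.12%, and sell the proceeds forward at 4.3009.
Arbitrage profit = |90,823,277.52 − 90,232,008.73| = THB 591,269.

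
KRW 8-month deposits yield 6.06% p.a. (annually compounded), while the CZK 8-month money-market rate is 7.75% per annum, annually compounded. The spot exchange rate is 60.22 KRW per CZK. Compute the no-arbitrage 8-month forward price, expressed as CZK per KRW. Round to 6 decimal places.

0.016782

T = 8/12 years.
Growth of 1 KRW over T: (1 + 0.0606)^(8/12) = 1.0400026.
CZK accumulates by (1 + 0.0775)^(8/12) = 1.0510213.
CIP: F = S · (grow KRW)/(grow CZK) = 60.22 × 1.0400026/1.0510213 = 59.58867 KRW per CZK.
Quoted the other way: 1/59.58867 = 0.016782 CZK per KRW.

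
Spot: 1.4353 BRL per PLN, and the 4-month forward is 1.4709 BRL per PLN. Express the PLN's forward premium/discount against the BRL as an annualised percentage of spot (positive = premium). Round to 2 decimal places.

+7.44%

T = 4/12 years.
Period premium: (1.4709 − 1.4353)/1.4353 = 0.0248032.
Per annum: 0.0248032 / (4/12) = 0.074410 = 7.44%.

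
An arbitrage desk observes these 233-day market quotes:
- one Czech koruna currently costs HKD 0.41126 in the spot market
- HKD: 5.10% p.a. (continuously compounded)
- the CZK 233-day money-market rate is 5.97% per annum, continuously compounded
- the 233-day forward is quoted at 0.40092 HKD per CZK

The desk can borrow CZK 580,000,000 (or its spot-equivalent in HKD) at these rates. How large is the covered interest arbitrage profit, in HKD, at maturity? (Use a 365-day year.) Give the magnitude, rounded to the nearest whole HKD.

HKD 4,857,790

T = 233/365 years.
Route A — deposit CZK, sell forward: 580,000,000 × 1.03884535729 × 0.40092 = HKD 241,566,450.77.
Route B — convert at spot, deposit HKD: 580,000,000 × 0.41126 × 1.03309191449 = HKD 246,424,240.84.
The quoted forward undervalues CZK, so borrow CZK, convert to HKD at spot, deposit the HKD at 5.10%, and buy CZK forward at 0.40092 to cover the loan.
Profit = 246,424,240.84 − 241,566,450.77 = HKD 4,857,790.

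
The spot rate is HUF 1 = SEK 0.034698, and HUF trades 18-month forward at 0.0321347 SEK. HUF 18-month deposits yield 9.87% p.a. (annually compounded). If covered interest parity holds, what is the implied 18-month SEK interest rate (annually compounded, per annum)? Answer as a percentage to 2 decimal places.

4.39%

T = 18/12 years.
F/S = 0.0321347/0.034698 = 0.9261254 = (growth of SEK) / (growth of HUF).
The HUF side grows by (1 + 0.0987)^(18/12) = 1.1516452.
That pins the SEK growth at 1.0665679.
Annualise: 1.0665679^(12/18) − 1 = 0.043900 = 4.39%.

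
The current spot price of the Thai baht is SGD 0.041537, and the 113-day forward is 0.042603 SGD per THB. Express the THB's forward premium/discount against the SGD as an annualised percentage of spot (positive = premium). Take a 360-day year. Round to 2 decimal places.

T = 113/360 years.
(F − S)/S = (0.042603 − 0.041537)/0.041537 = 0.0256639.
Annualise by dividing by T: 0.0256639 / (113/360) = 0.081761 → 8.18%.

+8.18%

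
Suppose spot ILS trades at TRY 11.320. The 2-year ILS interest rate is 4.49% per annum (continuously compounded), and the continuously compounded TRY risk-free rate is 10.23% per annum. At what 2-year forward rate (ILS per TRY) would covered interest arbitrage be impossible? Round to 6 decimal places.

T = 2 years.
Growth of 1 TRY over T: e^(0.1023×2) = 1.2270342.
Growth of 1 ILS over T: e^(0.0449×2) = 1.0939555.
So F = 11.32 × 1.2270342 / 1.0939555 = 12.69707 (TRY/ILS).
Invert for ILS per TRY: 1 / 12.69707 = 0.078758.

0.078758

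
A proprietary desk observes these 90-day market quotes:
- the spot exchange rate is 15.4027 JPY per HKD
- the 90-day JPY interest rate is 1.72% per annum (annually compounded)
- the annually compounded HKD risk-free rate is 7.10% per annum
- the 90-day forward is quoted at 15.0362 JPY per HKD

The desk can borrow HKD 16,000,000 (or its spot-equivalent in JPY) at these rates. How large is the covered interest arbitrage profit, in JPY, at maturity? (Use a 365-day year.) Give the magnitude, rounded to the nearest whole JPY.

T = 90/365 years.
Keep in HKD, deliver into the forward: 16,000,000·1.01705713054·15.0362 = JPY 244,682,790.82.
Swap to JPY now, deposit: 16,000,000·15.4027·1.00421388894 = JPY 247,481,684.27.
The quoted forward undervalues HKD, so borrow HKD, convert to JPY at spot, deposit the JPY at 1.72%, and buy HKD forward at 15.0362 to cover the loan.
Profit = 247,481,684.27 − 244,682,790.82 = JPY 2,798,893.

JPY 2,798,893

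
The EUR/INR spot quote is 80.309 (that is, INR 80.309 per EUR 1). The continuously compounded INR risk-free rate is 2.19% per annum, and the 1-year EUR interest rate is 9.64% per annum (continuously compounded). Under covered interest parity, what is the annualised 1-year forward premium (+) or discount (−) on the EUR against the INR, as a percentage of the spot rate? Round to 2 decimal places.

T = 1 year.
No-arbitrage forward: 80.309 × 1.0221416 / 1.1011995 = 74.543414 INR/EUR.
Annualised premium = (F − S)/S × (1/T) = (74.543414 − 80.309)/80.309 ÷ 1 = -7.18%.

-7.18%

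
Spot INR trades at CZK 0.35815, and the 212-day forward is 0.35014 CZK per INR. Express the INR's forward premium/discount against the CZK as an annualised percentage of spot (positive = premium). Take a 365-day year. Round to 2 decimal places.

-3.85%

T = 212/365 years.
Period premium: (0.35014 − 0.35815)/0.35815 = -0.0223649.
Annualise by dividing by T: -0.0223649 / (212/365) = -0.038506 → -3.85%.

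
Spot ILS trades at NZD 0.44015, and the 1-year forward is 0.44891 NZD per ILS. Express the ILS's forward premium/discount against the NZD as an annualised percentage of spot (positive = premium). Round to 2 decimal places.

T = 1 year.
(F − S)/S = (0.44891 − 0.44015)/0.44015 = 0.0199023.
×(1/T) gives 1.99% p.a.

+1.99%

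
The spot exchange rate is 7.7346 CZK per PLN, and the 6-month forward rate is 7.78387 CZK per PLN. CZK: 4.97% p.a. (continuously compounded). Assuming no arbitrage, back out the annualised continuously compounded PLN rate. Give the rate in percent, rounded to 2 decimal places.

T = 6/12 years.
F/S = 7.78387/7.7346 = 1.0063701 = (growth of CZK) / (growth of PLN).
The CZK side grows by e^(0.0497×6/12) = 1.0251613.
Hence g_PLN = 1.0186723.
Take logs: ln 1.0186723 / (6/12) = 0.037000, so 3.70%.

3.70%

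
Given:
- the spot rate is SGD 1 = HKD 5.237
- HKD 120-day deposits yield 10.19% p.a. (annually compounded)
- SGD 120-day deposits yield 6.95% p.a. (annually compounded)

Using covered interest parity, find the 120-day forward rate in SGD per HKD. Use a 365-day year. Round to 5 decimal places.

T = 120/365 years.
HKD accumulates by (1 + 0.1019)^(120/365) = 1.0324166.
Growth of 1 SGD over T: (1 + 0.0695)^(120/365) = 1.0223361.
CIP: F = S · (grow HKD)/(grow SGD) = 5.237 × 1.0324166/1.0223361 = 5.288638 HKD per SGD.
Quoted the other way: 1/5.288638 = 0.18908 SGD per HKD.

0.18908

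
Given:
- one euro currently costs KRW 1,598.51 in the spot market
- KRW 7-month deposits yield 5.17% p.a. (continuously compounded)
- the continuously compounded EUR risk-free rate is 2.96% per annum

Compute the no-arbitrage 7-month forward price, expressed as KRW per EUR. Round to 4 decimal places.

1619.2509

T = 7/12 years.
KRW accumulates by e^(0.0517×7/12) = 1.0306177022.
Growth of 1 EUR over T: e^(0.0296×7/12) = 1.0174165972.
Forward (KRW per EUR) = 1598.51 × 1.0306177022 / 1.0174165972 = 1619.250863.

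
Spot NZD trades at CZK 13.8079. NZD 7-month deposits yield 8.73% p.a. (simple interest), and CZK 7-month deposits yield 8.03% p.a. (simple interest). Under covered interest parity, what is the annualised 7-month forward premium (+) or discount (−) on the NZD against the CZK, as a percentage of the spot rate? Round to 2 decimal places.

-0.67%

T = 7/12 years.
F = S · g_CZK/g_NZD = 13.8079 × 1.0468417/1.050925 = 13.7542503.
(F − S)/S ÷ T = (13.7542503 − 13.8079)/13.8079/(7/12) = -0.006661 → -0.67%.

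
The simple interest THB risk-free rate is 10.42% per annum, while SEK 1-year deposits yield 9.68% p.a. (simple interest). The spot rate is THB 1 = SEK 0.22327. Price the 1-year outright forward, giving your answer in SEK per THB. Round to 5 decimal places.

T = 1 year.
SEK accumulates by 1 + 0.0968×1 = 1.096800.
THB growth factor: 1 + 0.1042×1 = 1.104200.
So F = 0.22327 × 1.096800 / 1.104200 = 0.2217737 (SEK/THB).

0.22177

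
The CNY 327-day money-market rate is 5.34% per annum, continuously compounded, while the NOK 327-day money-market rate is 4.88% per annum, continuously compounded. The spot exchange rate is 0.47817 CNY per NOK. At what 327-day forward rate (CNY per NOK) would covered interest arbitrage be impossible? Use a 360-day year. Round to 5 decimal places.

0.48017

T = 327/360 years.
Growth of 1 CNY over T: e^(0.0534×327/360) = 1.0497006.
Growth of 1 NOK over T: e^(0.0488×327/360) = 1.0453238.
Forward (CNY per NOK) = 0.47817 × 1.0497006 / 1.0453238 = 0.4801721.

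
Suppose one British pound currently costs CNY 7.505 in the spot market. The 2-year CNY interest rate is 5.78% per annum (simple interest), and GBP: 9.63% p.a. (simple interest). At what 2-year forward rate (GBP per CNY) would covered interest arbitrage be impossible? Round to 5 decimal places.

0.14244

T = 2 years.
CNY growth factor: 1 + 0.0578×2 = 1.115600.
Growth of 1 GBP over T: 1 + 0.0963×2 = 1.192600.
CIP: F = S · (grow CNY)/(grow GBP) = 7.505 × 1.115600/1.192600 = 7.020441 CNY per GBP.
Invert for GBP per CNY: 1 / 7.020441 = 0.14244.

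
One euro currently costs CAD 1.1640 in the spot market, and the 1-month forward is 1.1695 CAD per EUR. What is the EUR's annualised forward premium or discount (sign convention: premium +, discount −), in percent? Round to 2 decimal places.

+5.67%

T = 1/12 years.
Period premium: (1.1695 − 1.164)/1.164 = 0.0047251.
×(1/T) gives 5.67% p.a.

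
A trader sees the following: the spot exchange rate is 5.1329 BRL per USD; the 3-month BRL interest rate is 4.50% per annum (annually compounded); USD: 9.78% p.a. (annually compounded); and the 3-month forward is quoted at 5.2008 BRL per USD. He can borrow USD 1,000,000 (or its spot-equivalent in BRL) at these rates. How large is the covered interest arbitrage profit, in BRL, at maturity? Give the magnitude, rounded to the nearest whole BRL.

BRL 133,850

T = 3/12 years.
Keep in USD, deliver into the forward: 1,000,000·1.023601248·5.2008 = BRL 5,323,545.37.
Swap to BRL now, deposit: 1,000,000·5.1329·1.01106499 = BRL 5,189,695.49.
The quoted forward overvalues USD, so borrow BRL, buy USD at spot, deposit the USD at 9.78%, and sell the proceeds forward at 5.2008.
Profit = 5,323,545.37 − 5,189,695.49 = BRL 133,850.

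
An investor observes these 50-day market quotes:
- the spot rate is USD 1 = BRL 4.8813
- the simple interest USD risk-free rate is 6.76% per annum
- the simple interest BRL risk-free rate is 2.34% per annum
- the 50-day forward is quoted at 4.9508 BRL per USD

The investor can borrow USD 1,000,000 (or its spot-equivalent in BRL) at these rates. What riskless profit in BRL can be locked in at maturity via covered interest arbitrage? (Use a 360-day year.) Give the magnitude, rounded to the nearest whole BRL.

T = 50/360 years.
Route A — deposit USD, sell forward: 1,000,000 × 1.009388889 × 4.9508 = BRL 4,997,282.51.
Route B — convert at spot, deposit BRL: 1,000,000 × 4.8813 × 1.003250 = BRL 4,897,164.23.
The quoted forward overvalues USD, so borrow BRL, buy USD at spot, deposit the USD at 6.76%, and sell the proceeds forward at 4.9508.
Arbitrage profit = |4,997,282.51 − 4,897,164.23| = BRL 100,118.

BRL 100,118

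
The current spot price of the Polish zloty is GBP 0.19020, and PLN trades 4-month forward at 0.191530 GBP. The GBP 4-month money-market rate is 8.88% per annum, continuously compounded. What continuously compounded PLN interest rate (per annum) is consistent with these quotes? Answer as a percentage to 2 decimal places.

T = 4/12 years.
F/S = 0.19153/0.1902 = 1.0069926 = (growth of GBP) / (growth of PLN).
The GBP side grows by e^(0.0888×4/12) = 1.0300424.
So the PLN growth factor = 1.0228897.
Take logs: ln 1.0228897 / (4/12) = 0.067895, so 6.79%.

6.79%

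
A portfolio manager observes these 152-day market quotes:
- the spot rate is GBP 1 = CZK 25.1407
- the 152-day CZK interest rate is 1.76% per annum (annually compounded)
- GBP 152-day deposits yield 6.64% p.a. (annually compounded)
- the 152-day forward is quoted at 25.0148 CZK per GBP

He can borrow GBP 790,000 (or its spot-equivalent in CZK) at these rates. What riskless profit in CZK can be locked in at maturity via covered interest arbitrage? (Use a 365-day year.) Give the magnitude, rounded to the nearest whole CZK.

T = 152/365 years.
Route A — deposit GBP, sell forward: 790,000 × 1.0271337879 × 25.0148 = CZK 20,297,901.56.
Route B — convert at spot, deposit CZK: 790,000 × 25.1407 × 1.0072920223 = CZK 20,005,980.97.
The quoted forward overvalues GBP, so borrow CZK, buy GBP at spot, deposit the GBP at 6.64%, and sell the proceeds forward at 25.0148.
The gap between the two covered legs is CZK 291,921.

CZK 291,921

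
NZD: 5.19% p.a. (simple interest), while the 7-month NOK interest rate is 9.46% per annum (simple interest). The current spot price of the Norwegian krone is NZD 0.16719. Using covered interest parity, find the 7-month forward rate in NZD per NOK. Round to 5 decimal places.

0.16324

T = 7/12 years.
NZD growth factor: 1 + 0.0519×7/12 = 1.030275.
NOK accumulates by 1 + 0.0946×7/12 = 1.0551833.
Forward (NZD per NOK) = 0.16719 × 1.030275 / 1.0551833 = 0.1632434.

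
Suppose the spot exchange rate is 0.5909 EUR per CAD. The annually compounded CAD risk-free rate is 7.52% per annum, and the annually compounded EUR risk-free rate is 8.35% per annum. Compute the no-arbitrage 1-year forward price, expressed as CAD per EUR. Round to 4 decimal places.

1.6794

T = 1 year.
Growth of 1 EUR over T: (1 + 0.0835)^1 = 1.083500.
Growth of 1 CAD over T: (1 + 0.0752)^1 = 1.075200.
So F = 0.5909 × 1.083500 / 1.075200 = 0.5954614 (EUR/CAD).
Invert for CAD per EUR: 1 / 0.5954614 = 1.6794.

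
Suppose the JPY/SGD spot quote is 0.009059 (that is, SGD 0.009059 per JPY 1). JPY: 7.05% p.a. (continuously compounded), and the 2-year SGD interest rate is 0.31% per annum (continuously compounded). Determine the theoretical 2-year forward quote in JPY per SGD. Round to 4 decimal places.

126.3172

T = 2 years.
SGD accumulates by e^(0.0031×2) = 1.00621926.
Growth of 1 JPY over T: e^(0.0705×2) = 1.151424648.
So F = 0.009059 × 1.00621926 / 1.151424648 = 0.00791657560 (SGD/JPY).
Quoted the other way: 1/0.00791657560 = 126.3172 JPY per SGD.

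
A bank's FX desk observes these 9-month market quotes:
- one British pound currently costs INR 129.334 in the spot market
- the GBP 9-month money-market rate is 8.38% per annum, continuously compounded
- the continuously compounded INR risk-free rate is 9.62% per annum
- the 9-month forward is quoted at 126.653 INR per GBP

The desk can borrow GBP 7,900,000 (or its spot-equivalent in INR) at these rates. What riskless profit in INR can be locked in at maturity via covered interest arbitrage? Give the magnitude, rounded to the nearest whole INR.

INR 32,719,523

T = 9/12 years.
Invest the GBP and cover forward: 7,900,000 × 1.064867097186 × 126.653 = INR 1,065,462,038.43.
Convert at spot and invest in INR: 7,900,000 × 129.334 × 1.074816554456 = INR 1,098,181,561.61.
The quoted forward undervalues GBP, so borrow GBP, convert to INR at spot, deposit the INR at 9.62%, and buy GBP forward at 126.653 to cover the loan.
Arbitrage profit = |1,065,462,038.43 − 1,098,181,561.61| = INR 32,719,523.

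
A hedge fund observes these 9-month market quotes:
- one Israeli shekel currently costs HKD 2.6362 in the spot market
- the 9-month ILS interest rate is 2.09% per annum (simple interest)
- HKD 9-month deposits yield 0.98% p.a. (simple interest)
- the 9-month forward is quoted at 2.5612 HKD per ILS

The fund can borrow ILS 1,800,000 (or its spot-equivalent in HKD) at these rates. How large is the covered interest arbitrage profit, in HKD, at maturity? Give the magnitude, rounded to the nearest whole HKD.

HKD 97,613

T = 9/12 years.
Invest the ILS and cover forward: 1,800,000 × 1.015675 × 2.5612 = HKD 4,682,424.26.
Convert at spot and invest in HKD: 1,800,000 × 2.6362 × 1.007350 = HKD 4,780,036.93.
The quoted forward undervalues ILS, so borrow ILS, convert to HKD at spot, deposit the HKD at 0.98%, and buy ILS forward at 2.5612 to cover the loan.
Profit = 4,780,036.93 − 4,682,424.26 = HKD 97,613.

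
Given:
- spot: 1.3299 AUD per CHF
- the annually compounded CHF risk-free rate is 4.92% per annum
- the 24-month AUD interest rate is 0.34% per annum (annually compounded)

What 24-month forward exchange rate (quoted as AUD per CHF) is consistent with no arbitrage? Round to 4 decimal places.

1.2163

T = 2 years.
Growth of 1 AUD over T: (1 + 0.0034)^2 = 1.0068116.
Growth of 1 CHF over T: (1 + 0.0492)^2 = 1.1008206.
Forward (AUD per CHF) = 1.3299 × 1.0068116 / 1.1008206 = 1.216328.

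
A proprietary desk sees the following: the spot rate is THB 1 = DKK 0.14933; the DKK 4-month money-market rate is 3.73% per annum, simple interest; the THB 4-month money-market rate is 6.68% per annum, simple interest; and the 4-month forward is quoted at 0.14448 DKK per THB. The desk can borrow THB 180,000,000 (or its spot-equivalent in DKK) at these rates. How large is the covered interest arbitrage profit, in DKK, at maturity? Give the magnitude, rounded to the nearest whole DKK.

T = 4/12 years.
Invest the THB and cover forward: 180,000,000 × 1.0222666667 × 0.14448 = DKK 26,585,475.84.
Convert at spot and invest in DKK: 180,000,000 × 0.14933 × 1.0124333333 = DKK 27,213,600.54.
The quoted forward undervalues THB, so borrow THB, convert to DKK at spot, deposit the DKK at 3.73%, and buy THB forward at 0.14448 to cover the loan.
Arbitrage profit = |26,585,475.84 − 27,213,600.54| = DKK 628,125.

DKK 628,125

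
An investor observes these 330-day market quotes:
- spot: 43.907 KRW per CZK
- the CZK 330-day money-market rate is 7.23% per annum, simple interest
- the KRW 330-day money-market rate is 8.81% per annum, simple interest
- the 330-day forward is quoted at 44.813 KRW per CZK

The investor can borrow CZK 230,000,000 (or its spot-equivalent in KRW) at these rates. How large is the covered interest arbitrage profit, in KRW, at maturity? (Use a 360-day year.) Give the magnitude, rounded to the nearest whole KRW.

T = 330/360 years.
Invest the CZK and cover forward: 230,000,000 × 1.066275 × 44.813 = KRW 10,990,085,762.25.
Convert at spot and invest in KRW: 230,000,000 × 43.907 × 1.080758333333 = KRW 10,914,156,912.58.
The quoted forward overvalues CZK, so borrow KRW, buy CZK at spot, deposit the CZK at 7.23%, and sell the proceeds forward at 44.813.
Profit = 10,990,085,762.25 − 10,914,156,912.58 = KRW 75,928,850.

KRW 75,928,850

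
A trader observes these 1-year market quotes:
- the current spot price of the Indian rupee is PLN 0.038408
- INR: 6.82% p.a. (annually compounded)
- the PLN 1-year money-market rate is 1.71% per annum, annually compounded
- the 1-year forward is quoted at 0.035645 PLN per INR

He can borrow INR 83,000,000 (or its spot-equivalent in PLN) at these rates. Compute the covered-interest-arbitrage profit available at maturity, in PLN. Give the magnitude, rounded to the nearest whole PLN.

PLN 82,069

T = 1 year.
Route A — deposit INR, sell forward: 83,000,000 × 1.068200 × 0.035645 = PLN 3,160,307.09.
Route B — convert at spot, deposit PLN: 83,000,000 × 0.038408 × 1.017100 = PLN 3,242,376.47.
The quoted forward undervalues INR, so borrow INR, convert to PLN at spot, deposit the PLN at 1.71%, and buy INR forward at 0.035645 to cover the loan.
Arbitrage profit = |3,160,307.09 − 3,242,376.47| = PLN 82,069.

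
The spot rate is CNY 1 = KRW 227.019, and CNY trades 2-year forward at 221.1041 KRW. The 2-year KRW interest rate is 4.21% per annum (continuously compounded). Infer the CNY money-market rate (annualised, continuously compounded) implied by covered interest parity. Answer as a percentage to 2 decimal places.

T = 2 years.
By CIP, F/S equals the KRW-to-CNY growth ratio: 221.1041/227.019 = 0.9739454.
KRW growth factor: e^(0.0421×2) = 1.0878464.
Hence g_CNY = 1.116948.
r = ln(1.116948)/2 = 0.055300 → 5.53%.

5.53%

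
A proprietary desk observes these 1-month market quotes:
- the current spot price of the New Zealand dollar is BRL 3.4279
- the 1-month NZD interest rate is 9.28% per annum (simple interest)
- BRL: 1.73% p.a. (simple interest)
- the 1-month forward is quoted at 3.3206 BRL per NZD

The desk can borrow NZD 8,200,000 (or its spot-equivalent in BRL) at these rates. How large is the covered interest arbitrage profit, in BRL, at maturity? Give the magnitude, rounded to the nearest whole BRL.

BRL 709,813

T = 1/12 years.
Keep in NZD, deliver into the forward: 8,200,000·1.0077333333·3.3206 = BRL 27,439,490.31.
Swap to BRL now, deposit: 8,200,000·3.4279·1.0014416667 = BRL 28,149,303.49.
The quoted forward undervalues NZD, so borrow NZD, convert to BRL at spot, deposit the BRL at 1.73%, and buy NZD forward at 3.3206 to cover the loan.
The gap between the two covered legs is BRL 709,813.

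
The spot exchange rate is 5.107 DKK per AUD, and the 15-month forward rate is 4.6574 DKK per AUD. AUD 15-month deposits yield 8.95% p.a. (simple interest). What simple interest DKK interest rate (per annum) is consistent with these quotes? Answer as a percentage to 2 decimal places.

1.12%

T = 15/12 years.
By CIP, F/S equals the DKK-to-AUD growth ratio: 4.6574/5.107 = 0.9119640.
AUD growth factor: 1 + 0.0895×15/12 = 1.111875.
Hence g_DKK = 1.013990.
(1.013990 − 1)/T = 0.011192, i.e. 1.12%.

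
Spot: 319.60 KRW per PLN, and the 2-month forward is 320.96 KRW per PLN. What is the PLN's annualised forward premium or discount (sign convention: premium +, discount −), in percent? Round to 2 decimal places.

T = 2/12 years.
PLN trades forward at +0.42553% vs spot over the period.
×(1/T) gives 2.55% p.a.

+2.55%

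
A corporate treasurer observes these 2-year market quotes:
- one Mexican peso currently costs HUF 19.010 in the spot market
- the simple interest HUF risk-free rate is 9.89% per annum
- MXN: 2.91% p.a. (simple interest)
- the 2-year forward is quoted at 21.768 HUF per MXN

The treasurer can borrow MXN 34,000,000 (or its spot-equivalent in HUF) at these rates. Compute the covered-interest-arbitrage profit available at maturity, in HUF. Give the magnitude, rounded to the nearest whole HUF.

T = 2 years.
Keep in MXN, deliver into the forward: 34,000,000·1.058200·21.768 = HUF 783,186,518.40.
Swap to HUF now, deposit: 34,000,000·19.010·1.197800 = HUF 774,186,052.00.
The quoted forward overvalues MXN, so borrow HUF, buy MXN at spot, deposit the MXN at 2.91%, and sell the proceeds forward at 21.768.
Profit = 783,186,518.40 − 774,186,052.00 = HUF 9,000,466.

HUF 9,000,466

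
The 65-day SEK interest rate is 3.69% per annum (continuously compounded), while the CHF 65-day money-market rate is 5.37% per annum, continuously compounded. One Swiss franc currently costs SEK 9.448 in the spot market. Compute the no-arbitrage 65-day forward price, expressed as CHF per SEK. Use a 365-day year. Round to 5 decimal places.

0.10616

T = 65/365 years.
SEK growth factor: e^(0.0369×65/365) = 1.0065929.
CHF growth factor: e^(0.0537×65/365) = 1.0096089.
Forward (SEK per CHF) = 9.448 × 1.0065929 / 1.0096089 = 9.419776.
Invert for CHF per SEK: 1 / 9.419776 = 0.10616.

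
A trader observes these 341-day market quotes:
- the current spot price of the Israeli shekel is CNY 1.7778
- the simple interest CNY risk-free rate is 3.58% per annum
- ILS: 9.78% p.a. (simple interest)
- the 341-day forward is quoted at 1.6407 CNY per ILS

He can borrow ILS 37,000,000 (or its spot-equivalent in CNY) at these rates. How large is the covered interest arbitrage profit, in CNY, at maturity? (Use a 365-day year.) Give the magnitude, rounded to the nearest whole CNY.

CNY 1,726,076

T = 341/365 years.
Invest the ILS and cover forward: 37,000,000 × 1.0913693151 × 1.6407 = CNY 66,252,556.51.
Convert at spot and invest in CNY: 37,000,000 × 1.7778 × 1.0334460274 = CNY 67,978,632.86.
The quoted forward undervalues ILS, so borrow ILS, convert to CNY at spot, deposit the CNY at 3.58%, and buy ILS forward at 1.6407 to cover the loan.
Profit = 67,978,632.86 − 66,252,556.51 = CNY 1,726,076.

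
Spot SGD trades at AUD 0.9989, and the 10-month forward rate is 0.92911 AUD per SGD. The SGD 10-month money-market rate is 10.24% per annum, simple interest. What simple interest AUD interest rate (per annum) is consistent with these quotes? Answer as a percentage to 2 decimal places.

T = 10/12 years.
By CIP, F/S equals the AUD-to-SGD growth ratio: 0.92911/0.9989 = 0.9301331.
SGD growth factor: 1 + 0.1024×10/12 = 1.0853333.
So the AUD growth factor = 1.0095044.
r = (1.0095044 − 1)/(10/12) = 0.011405 → 1.14%.

1.14%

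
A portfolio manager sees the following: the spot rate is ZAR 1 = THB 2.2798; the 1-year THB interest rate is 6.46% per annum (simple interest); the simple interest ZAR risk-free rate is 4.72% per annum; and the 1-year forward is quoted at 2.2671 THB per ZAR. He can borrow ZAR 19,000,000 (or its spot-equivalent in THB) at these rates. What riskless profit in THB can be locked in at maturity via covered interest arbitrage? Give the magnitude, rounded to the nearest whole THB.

THB 1,006,391

T = 1 year.
Invest the ZAR and cover forward: 19,000,000 × 1.047200 × 2.2671 = THB 45,108,035.28.
Convert at spot and invest in THB: 19,000,000 × 2.2798 × 1.064600 = THB 46,114,426.52.
The quoted forward undervalues ZAR, so borrow ZAR, convert to THB at spot, deposit the THB at 6.46%, and buy ZAR forward at 2.2671 to cover the loan.
The gap between the two covered legs is THB 1,006,391.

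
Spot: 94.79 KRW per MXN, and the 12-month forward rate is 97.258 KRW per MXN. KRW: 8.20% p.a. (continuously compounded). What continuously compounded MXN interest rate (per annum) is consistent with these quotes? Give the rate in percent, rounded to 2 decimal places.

5.63%

T = 1 year.
F/S = 97.258/94.79 = 1.0260365 = (growth of KRW) / (growth of MXN).
KRW growth factor: e^(0.0820×1) = 1.0854558.
Hence g_MXN = 1.0579115.
r = ln(1.0579115)/1 = 0.056297 → 5.63%.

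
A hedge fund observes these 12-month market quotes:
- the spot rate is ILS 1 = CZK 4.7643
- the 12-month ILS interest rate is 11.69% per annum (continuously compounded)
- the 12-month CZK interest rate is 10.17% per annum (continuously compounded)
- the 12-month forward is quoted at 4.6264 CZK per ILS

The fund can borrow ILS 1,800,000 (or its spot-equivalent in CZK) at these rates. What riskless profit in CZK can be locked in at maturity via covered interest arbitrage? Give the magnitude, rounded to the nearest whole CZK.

CZK 133,593

T = 1 year.
Keep in ILS, deliver into the forward: 1,800,000·1.124007023·4.6264 = CZK 9,360,190.96.
Swap to CZK now, deposit: 1,800,000·4.7643·1.107051307 = CZK 9,493,784.18.
The quoted forward undervalues ILS, so borrow ILS, convert to CZK at spot, deposit the CZK at 10.17%, and buy ILS forward at 4.6264 to cover the loan.
Profit = 9,493,784.18 − 9,360,190.96 = CZK 133,593.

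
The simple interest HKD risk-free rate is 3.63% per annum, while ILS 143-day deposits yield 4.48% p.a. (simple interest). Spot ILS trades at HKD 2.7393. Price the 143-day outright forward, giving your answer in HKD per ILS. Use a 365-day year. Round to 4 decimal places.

T = 143/365 years.
HKD growth factor: 1 + 0.0363×143/365 = 1.0142216.
ILS growth factor: 1 + 0.0448×143/365 = 1.0175518.
Forward (HKD per ILS) = 2.7393 × 1.0142216 / 1.0175518 = 2.730335.

2.7303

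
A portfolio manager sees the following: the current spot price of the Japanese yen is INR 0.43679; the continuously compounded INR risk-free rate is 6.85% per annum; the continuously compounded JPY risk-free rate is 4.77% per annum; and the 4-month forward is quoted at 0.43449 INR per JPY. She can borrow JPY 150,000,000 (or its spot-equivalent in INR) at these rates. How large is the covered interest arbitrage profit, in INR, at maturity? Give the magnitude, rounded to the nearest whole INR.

T = 4/12 years.
Invest the JPY and cover forward: 150,000,000 × 1.0160270776 × 0.43449 = INR 66,218,040.74.
Convert at spot and invest in INR: 150,000,000 × 0.43679 × 1.0230960093 = INR 67,031,715.89.
The quoted forward undervalues JPY, so borrow JPY, convert to INR at spot, deposit the INR at 6.85%, and buy JPY forward at 0.43449 to cover the loan.
Profit = 67,031,715.89 − 66,218,040.74 = INR 813,675.

INR 813,675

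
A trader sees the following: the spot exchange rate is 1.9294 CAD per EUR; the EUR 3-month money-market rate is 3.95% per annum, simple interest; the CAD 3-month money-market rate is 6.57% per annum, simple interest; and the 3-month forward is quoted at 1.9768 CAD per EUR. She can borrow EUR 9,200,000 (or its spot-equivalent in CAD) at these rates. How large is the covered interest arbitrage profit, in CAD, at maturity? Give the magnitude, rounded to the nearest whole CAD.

CAD 324,121

T = 3/12 years.
Invest the EUR and cover forward: 9,200,000 × 1.009875 × 1.9768 = CAD 18,366,152.28.
Convert at spot and invest in CAD: 9,200,000 × 1.9294 × 1.016425 = CAD 18,042,031.63.
The quoted forward overvalues EUR, so borrow CAD, buy EUR at spot, deposit the EUR at 3.95%, and sell the proceeds forward at 1.9768.
The gap between the two covered legs is CAD 324,121.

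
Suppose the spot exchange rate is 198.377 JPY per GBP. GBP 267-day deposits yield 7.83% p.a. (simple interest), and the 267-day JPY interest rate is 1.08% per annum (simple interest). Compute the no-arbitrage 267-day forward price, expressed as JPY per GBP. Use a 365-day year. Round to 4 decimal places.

189.1124

T = 267/365 years.
Growth of 1 JPY over T: 1 + 0.0108×267/365 = 1.007900274.
GBP growth factor: 1 + 0.0783×267/365 = 1.057276986.
Forward (JPY per GBP) = 198.377 × 1.007900274 / 1.057276986 = 189.112442.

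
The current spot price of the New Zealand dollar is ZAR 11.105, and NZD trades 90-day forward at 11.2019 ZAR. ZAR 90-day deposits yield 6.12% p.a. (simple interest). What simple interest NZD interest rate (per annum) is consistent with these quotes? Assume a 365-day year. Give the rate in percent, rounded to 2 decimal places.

T = 90/365 years.
By CIP, F/S equals the ZAR-to-NZD growth ratio: 11.2019/11.105 = 1.0087258.
ZAR growth factor: 1 + 0.0612×90/365 = 1.0150904.
That pins the NZD growth at 1.0063095.
(1.0063095 − 1)/T = 0.025589, i.e. 2.56%.

2.56%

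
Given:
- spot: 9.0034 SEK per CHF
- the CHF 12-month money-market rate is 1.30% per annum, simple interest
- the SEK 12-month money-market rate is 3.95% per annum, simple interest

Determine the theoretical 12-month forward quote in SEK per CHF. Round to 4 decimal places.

T = 1 year.
SEK accumulates by 1 + 0.0395×1 = 1.039500.
CHF accumulates by 1 + 0.0130×1 = 1.013000.
So F = 9.0034 × 1.039500 / 1.013000 = 9.238928 (SEK/CHF).

9.2389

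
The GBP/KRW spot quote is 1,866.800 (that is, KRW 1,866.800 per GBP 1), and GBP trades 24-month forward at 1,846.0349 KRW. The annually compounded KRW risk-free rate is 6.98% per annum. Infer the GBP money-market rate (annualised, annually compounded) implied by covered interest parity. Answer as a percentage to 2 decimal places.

T = 2 years.
By CIP, F/S equals the KRW-to-GBP growth ratio: 1846.0349/1866.8 = 0.9888766.
The KRW side grows by (1 + 0.0698)^2 = 1.144472.
Hence g_GBP = 1.1573456.
Annualise: 1.1573456^(1/2) − 1 = 0.075800 = 7.58%.

7.58%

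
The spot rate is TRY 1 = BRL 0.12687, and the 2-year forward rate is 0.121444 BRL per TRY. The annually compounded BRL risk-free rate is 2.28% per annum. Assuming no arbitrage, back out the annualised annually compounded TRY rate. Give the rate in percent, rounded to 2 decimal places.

T = 2 years.
By CIP, F/S equals the BRL-to-TRY growth ratio: 0.121444/0.12687 = 0.9572318.
The BRL side grows by (1 + 0.0228)^2 = 1.0461198.
So the TRY growth factor = 1.0928594.
Annualise: 1.0928594^(1/2) − 1 = 0.045399 = 4.54%.

4.54%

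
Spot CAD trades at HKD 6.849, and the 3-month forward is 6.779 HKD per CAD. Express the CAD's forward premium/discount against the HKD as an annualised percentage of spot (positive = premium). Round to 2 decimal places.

T = 3/12 years.
Period premium: (6.779 − 6.849)/6.849 = -0.0102205.
×(1/T) gives -4.09% p.a.

-4.09%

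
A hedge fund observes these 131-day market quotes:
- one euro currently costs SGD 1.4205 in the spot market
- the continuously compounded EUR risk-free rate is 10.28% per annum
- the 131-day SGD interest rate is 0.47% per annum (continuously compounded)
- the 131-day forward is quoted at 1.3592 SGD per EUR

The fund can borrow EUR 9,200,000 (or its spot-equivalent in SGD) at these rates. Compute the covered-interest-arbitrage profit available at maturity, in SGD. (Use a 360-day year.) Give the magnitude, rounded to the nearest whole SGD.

SGD 109,700

T = 131/360 years.
Keep in EUR, deliver into the forward: 9,200,000·1.0381162553·1.3592 = SGD 12,981,270.05.
Swap to SGD now, deposit: 9,200,000·1.4205·1.0017117411 = SGD 13,090,970.06.
The quoted forward undervalues EUR, so borrow EUR, convert to SGD at spot, deposit the SGD at 0.47%, and buy EUR forward at 1.3592 to cover the loan.
Arbitrage profit = |12,981,270.05 − 13,090,970.06| = SGD 109,700.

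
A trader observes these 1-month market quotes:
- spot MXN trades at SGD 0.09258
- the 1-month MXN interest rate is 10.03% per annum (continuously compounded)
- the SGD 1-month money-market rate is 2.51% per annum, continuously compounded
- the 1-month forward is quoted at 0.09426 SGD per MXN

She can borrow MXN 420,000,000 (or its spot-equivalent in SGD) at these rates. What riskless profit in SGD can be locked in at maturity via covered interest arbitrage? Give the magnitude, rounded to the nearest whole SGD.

T = 1/12 years.
Keep in MXN, deliver into the forward: 420,000,000·1.0083933617·0.09426 = SGD 39,921,486.48.
Swap to SGD now, deposit: 420,000,000·0.09258·1.0020938557 = SGD 38,965,016.65.
The quoted forward overvalues MXN, so borrow SGD, buy MXN at spot, deposit the MXN at 10.03%, and sell the proceeds forward at 0.09426.
Profit = 39,921,486.48 − 38,965,016.65 = SGD 956,470.

SGD 956,470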